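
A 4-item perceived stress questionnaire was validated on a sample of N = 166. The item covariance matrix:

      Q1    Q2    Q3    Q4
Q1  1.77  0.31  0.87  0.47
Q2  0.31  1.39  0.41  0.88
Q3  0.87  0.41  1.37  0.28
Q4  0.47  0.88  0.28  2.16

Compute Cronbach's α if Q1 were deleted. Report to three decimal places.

Remaining items: Q2, Q3, Q4 (k = 3).
ΣVar(i) = 1.39 + 1.37 + 2.16 = 4.92
total variance = 4.92 + 2 × 1.57 = 8.06
α (item deleted) = (3/2)·(1 − 4.92/8.06) = 0.584

α = 0.584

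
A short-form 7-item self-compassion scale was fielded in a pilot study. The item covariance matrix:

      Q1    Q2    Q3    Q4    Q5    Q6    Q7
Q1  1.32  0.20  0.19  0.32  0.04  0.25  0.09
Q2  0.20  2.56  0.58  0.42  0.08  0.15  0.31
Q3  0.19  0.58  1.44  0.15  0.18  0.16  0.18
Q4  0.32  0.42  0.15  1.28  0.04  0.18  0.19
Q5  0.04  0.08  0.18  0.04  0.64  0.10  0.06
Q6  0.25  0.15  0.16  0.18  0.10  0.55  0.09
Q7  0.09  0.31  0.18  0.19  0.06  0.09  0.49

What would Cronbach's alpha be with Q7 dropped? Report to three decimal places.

Remaining items: Q1, Q2, Q3, Q4, Q5, Q6 (k = 6).
ΣVar(i) = 1.32 + 2.56 + 1.44 + 1.28 + 0.64 + 0.55 = 7.79
total variance = 7.79 + 2 × 3.04 = 13.87
α (item deleted) = (6/5)·(1 − 7.79/13.87) = 0.526

Cronbach's alpha = 0.526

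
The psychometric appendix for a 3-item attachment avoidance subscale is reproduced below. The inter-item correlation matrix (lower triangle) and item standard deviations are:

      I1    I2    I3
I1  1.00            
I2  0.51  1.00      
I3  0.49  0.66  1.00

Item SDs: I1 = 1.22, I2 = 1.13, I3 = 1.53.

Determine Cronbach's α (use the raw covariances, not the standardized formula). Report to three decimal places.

Cronbach's α = 0.779

Σσ²ᵢ = 1.22² + 1.13² + 1.53² = 5.1062
Covariances σ_ij = r_ij · s_i · s_j:
  σ(I1,I2) = 0.51 × 1.22 × 1.13 = 0.7031
  σ(I1,I3) = 0.49 × 1.22 × 1.53 = 0.9146
  σ(I2,I3) = 0.66 × 1.13 × 1.53 = 1.1411
σ²_T = Σσ²ᵢ + 2·Σσ_ij = 5.1062 + 2 × 2.7588 = 10.6238
α = (3/2)·(1 − 5.1062/10.6238) = 0.779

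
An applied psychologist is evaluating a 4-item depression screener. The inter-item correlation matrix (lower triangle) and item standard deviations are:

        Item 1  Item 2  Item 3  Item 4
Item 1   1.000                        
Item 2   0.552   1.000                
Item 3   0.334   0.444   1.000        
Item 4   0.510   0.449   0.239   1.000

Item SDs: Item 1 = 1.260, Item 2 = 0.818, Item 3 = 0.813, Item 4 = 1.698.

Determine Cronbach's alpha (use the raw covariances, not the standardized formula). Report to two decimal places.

Σσ²ᵢ = 1.260² + 0.818² + 0.813² + 1.698² = 5.8009
Covariances σ_ij = r_ij · s_i · s_j:
  σ(Item 1,Item 2) = 0.552 × 1.260 × 0.818 = 0.5689
  σ(Item 1,Item 3) = 0.334 × 1.260 × 0.813 = 0.3421
  σ(Item 1,Item 4) = 0.510 × 1.260 × 1.698 = 1.0911
  σ(Item 2,Item 3) = 0.444 × 0.818 × 0.813 = 0.2953
  σ(Item 2,Item 4) = 0.449 × 0.818 × 1.698 = 0.6236
  σ(Item 3,Item 4) = 0.239 × 0.813 × 1.698 = 0.3299
σ²_T = Σσ²ᵢ + 2·Σσ_ij = 5.8009 + 2 × 3.2509 = 12.3027
α = (4/3)·(1 − 5.8009/12.3027) = 0.70

α = 0.70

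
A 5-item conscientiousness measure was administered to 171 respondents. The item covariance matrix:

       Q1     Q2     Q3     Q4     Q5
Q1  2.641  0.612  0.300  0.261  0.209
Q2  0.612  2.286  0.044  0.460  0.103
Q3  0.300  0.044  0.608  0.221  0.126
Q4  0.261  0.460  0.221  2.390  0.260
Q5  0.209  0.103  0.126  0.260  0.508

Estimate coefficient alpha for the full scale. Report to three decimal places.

sum of item variances = 2.641 + 2.286 + 0.608 + 2.390 + 0.508 = 8.433
Sum of the distinct covariances = 2.596
σ²_T = 8.433 + 2 × 2.596 = 13.625
α = (k/(k−1))·(1 − sum of item variances/σ²_T) = (5/4)·(1 − 8.433/13.625) = 0.476

coefficient alpha = 0.476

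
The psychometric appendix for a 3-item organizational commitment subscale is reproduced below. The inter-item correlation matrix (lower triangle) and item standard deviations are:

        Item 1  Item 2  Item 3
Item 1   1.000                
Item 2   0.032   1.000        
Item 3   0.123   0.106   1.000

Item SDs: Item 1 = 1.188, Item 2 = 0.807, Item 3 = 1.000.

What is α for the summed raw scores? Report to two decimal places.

Σσ²ᵢ = 1.188² + 0.807² + 1.000² = 3.0626
Covariances σ_ij = r_ij · s_i · s_j:
  σ(Item 1,Item 2) = 0.032 × 1.188 × 0.807 = 0.0307
  σ(Item 1,Item 3) = 0.123 × 1.188 × 1.000 = 0.1461
  σ(Item 2,Item 3) = 0.106 × 0.807 × 1.000 = 0.0855
σ²_T = Σσ²ᵢ + 2·Σσ_ij = 3.0626 + 2 × 0.2623 = 3.5872
α = (3/2)·(1 − 3.0626/3.5872) = 0.22

α = 0.22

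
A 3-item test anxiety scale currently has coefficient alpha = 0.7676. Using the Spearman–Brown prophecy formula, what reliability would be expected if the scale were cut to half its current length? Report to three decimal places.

predicted reliability = 0.623

Length factor m = 1/2
α' = m·α / (1 − (1−m)·α)
   = 1/2 × 0.7676 / (1 − (1 − 1/2) × 0.7676)
   = 0.3838 / 0.6162 = 0.623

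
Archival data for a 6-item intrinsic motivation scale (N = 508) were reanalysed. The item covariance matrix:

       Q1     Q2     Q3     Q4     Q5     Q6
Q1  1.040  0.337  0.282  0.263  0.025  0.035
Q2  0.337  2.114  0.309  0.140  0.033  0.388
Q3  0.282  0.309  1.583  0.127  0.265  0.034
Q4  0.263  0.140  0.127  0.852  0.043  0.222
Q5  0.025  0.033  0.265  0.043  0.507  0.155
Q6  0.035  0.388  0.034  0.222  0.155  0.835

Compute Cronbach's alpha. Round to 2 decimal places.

sum of item variances = 1.040 + 2.114 + 1.583 + 0.852 + 0.507 + 0.835 = 6.931
Σ_{i<j} σ_ij = 2.658
σ²_total = 6.931 + 2 × 2.658 = 12.247
α = (k/(k−1))·(1 − sum of item variances/σ²_total) = (6/5)·(1 − 6.931/12.247) = 0.52

Cronbach's alpha = 0.52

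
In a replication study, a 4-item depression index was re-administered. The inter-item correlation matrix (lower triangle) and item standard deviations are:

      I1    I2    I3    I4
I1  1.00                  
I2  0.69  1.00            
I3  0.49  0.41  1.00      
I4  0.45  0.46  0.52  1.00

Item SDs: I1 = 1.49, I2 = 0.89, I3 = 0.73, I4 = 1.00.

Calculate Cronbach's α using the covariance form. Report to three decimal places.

α = 0.777

Σσ²ᵢ = 1.49² + 0.89² + 0.73² + 1.00² = 4.5451
Covariances σ_ij = r_ij · s_i · s_j:
  σ(I1,I2) = 0.69 × 1.49 × 0.89 = 0.9150
  σ(I1,I3) = 0.49 × 1.49 × 0.73 = 0.5330
  σ(I1,I4) = 0.45 × 1.49 × 1.00 = 0.6705
  σ(I2,I3) = 0.41 × 0.89 × 0.73 = 0.2664
  σ(I2,I4) = 0.46 × 0.89 × 1.00 = 0.4094
  σ(I3,I4) = 0.52 × 0.73 × 1.00 = 0.3796
σ²_T = Σσ²ᵢ + 2·Σσ_ij = 4.5451 + 2 × 3.1739 = 10.8929
α = (4/3)·(1 − 4.5451/10.8929) = 0.777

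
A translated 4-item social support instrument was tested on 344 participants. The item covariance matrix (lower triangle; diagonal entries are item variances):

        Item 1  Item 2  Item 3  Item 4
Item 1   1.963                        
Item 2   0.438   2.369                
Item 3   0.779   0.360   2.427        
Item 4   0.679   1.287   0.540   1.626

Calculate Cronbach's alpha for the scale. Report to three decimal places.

Cronbach's alpha = 0.658

ΣVar(i) = 1.963 + 2.369 + 2.427 + 1.626 = 8.385
Sum of the distinct covariances = 4.083
total variance = 8.385 + 2 × 4.083 = 16.551
α = (k/(k−1))·(1 − ΣVar(i)/total variance) = (4/3)·(1 − 8.385/16.551) = 0.658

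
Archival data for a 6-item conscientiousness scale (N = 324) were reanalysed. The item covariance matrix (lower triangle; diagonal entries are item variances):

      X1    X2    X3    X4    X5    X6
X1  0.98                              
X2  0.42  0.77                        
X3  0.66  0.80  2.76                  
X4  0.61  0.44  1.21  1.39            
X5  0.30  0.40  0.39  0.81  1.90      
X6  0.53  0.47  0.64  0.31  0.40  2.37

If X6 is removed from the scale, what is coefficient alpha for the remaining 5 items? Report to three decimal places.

α = 0.760

Remaining items: X1, X2, X3, X4, X5 (k = 5).
Σσᵢ² = 0.98 + 0.77 + 2.76 + 1.39 + 1.90 = 7.80
σ²_total = 7.80 + 2 × 6.04 = 19.88
α (item deleted) = (5/4)·(1 − 7.80/19.88) = 0.760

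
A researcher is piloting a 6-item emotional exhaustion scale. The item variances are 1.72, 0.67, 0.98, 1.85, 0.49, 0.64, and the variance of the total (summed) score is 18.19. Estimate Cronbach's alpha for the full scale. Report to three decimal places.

Cronbach's alpha = 0.781

sum of item variances = 1.72 + 0.67 + 0.98 + 1.85 + 0.49 + 0.64 = 6.35
α = (k/(k−1))·(1 − sum of item variances/σ²_total) = (6/5)·(1 − 6.35/18.19) = 0.781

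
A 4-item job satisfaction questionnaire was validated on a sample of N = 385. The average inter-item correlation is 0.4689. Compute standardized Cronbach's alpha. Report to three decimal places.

standardized Cronbach's alpha = 0.779

Standardized α = k·r̄ / (1 + (k−1)·r̄) = 4 × 0.4689 / (1 + 3 × 0.4689)
  = 1.8756 / 2.4067 = 0.779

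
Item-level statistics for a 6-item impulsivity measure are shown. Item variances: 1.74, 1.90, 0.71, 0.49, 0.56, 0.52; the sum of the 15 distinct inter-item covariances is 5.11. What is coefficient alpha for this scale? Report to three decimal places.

sum of item variances = 1.74 + 1.90 + 0.71 + 0.49 + 0.56 + 0.52 = 5.92
Sum of distinct covariances = 5.11
σ²_T = sum of item variances + 2·Σcov = 5.92 + 2 × 5.11 = 16.14
α = (6/5)·(1 − 5.92/16.14) = 0.760

coefficient alpha = 0.760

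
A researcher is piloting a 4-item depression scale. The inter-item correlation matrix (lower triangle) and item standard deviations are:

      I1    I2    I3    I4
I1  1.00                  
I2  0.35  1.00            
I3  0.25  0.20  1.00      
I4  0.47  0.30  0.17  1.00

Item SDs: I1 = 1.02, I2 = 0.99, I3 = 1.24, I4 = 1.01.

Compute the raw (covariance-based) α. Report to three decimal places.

Σσ²ᵢ = 1.02² + 0.99² + 1.24² + 1.01² = 4.5782
Covariances σ_ij = r_ij · s_i · s_j:
  σ(I1,I2) = 0.35 × 1.02 × 0.99 = 0.3534
  σ(I1,I3) = 0.25 × 1.02 × 1.24 = 0.3162
  σ(I1,I4) = 0.47 × 1.02 × 1.01 = 0.4842
  σ(I2,I3) = 0.20 × 0.99 × 1.24 = 0.2455
  σ(I2,I4) = 0.30 × 0.99 × 1.01 = 0.3000
  σ(I3,I4) = 0.17 × 1.24 × 1.01 = 0.2129
σ²_T = Σσ²ᵢ + 2·Σσ_ij = 4.5782 + 2 × 1.9122 = 8.4026
α = (4/3)·(1 − 4.5782/8.4026) = 0.607

α = 0.607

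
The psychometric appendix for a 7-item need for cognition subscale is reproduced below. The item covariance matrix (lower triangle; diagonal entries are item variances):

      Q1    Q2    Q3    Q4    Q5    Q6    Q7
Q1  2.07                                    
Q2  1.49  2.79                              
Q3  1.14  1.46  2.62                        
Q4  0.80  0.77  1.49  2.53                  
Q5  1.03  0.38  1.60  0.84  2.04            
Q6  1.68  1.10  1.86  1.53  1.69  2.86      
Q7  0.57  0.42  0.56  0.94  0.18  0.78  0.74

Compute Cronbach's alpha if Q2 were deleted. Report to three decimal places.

Remaining items: Q1, Q3, Q4, Q5, Q6, Q7 (k = 6).
sum of item variances = 2.07 + 2.62 + 2.53 + 2.04 + 2.86 + 0.74 = 12.86
Var(T) = 12.86 + 2 × 16.69 = 46.24
α (item deleted) = (6/5)·(1 − 12.86/46.24) = 0.866

α = 0.866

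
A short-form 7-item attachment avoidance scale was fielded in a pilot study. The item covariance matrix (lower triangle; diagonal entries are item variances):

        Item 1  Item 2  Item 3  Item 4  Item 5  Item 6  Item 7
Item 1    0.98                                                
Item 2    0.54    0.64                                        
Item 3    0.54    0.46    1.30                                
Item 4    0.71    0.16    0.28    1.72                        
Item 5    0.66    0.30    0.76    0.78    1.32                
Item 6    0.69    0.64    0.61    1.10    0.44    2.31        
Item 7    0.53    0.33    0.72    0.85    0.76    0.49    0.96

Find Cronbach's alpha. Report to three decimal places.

sum of item variances = 0.98 + 0.64 + 1.30 + 1.72 + 1.32 + 2.31 + 0.96 = 9.23
Sum of the distinct covariances = 12.35
σ²_T = 9.23 + 2 × 12.35 = 33.93
α = (k/(k−1))·(1 − sum of item variances/σ²_T) = (7/6)·(1 − 9.23/33.93) = 0.849

Cronbach's alpha = 0.849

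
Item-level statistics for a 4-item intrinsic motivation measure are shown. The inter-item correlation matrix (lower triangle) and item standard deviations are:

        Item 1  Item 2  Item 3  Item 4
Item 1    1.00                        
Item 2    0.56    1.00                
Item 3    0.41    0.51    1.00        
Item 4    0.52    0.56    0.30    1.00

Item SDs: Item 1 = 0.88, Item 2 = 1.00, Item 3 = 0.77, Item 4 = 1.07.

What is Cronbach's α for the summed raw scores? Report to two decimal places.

Cronbach's α = 0.78

Σσ²ᵢ = 0.88² + 1.00² + 0.77² + 1.07² = 3.5122
Covariances σ_ij = r_ij · s_i · s_j:
  σ(Item 1,Item 2) = 0.56 × 0.88 × 1.00 = 0.4928
  σ(Item 1,Item 3) = 0.41 × 0.88 × 0.77 = 0.2778
  σ(Item 1,Item 4) = 0.52 × 0.88 × 1.07 = 0.4896
  σ(Item 2,Item 3) = 0.51 × 1.00 × 0.77 = 0.3927
  σ(Item 2,Item 4) = 0.56 × 1.00 × 1.07 = 0.5992
  σ(Item 3,Item 4) = 0.30 × 0.77 × 1.07 = 0.2472
σ²_T = Σσ²ᵢ + 2·Σσ_ij = 3.5122 + 2 × 2.4993 = 8.5108
α = (4/3)·(1 − 3.5122/8.5108) = 0.78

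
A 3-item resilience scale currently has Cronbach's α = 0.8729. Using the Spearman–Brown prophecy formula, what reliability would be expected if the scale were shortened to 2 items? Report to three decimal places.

Length factor m = 2/3 = 0.6667
α' = m·α / (1 − (1−m)·α)
   = 2/3 × 0.8729 / (1 − (1 − 2/3) × 0.8729)
   = 0.5819 / 0.7090 = 0.821

predicted reliability = 0.821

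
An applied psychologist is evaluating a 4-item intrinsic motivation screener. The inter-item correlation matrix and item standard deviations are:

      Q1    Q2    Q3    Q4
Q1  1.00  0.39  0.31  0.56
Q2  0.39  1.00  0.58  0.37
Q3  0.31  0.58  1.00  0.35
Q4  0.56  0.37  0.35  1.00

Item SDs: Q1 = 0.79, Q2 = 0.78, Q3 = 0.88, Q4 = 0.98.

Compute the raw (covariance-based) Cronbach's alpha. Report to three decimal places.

Σσ²ᵢ = 0.79² + 0.78² + 0.88² + 0.98² = 2.9673
Covariances σ_ij = r_ij · s_i · s_j:
  σ(Q1,Q2) = 0.39 × 0.79 × 0.78 = 0.2403
  σ(Q1,Q3) = 0.31 × 0.79 × 0.88 = 0.2155
  σ(Q1,Q4) = 0.56 × 0.79 × 0.98 = 0.4336
  σ(Q2,Q3) = 0.58 × 0.78 × 0.88 = 0.3981
  σ(Q2,Q4) = 0.37 × 0.78 × 0.98 = 0.2828
  σ(Q3,Q4) = 0.35 × 0.88 × 0.98 = 0.3018
σ²_T = Σσ²ᵢ + 2·Σσ_ij = 2.9673 + 2 × 1.8721 = 6.7115
α = (4/3)·(1 − 2.9673/6.7115) = 0.744

Cronbach's alpha = 0.744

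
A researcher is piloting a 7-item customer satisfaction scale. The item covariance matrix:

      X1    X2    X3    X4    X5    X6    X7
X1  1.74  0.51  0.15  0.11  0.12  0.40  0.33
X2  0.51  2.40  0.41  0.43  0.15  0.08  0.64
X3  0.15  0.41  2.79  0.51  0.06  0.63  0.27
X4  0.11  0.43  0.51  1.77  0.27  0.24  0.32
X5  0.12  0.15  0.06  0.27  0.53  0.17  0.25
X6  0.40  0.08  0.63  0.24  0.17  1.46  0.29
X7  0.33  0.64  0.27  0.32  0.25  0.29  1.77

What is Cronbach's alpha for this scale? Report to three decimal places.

α = 0.588

Σσ²ᵢ = 1.74 + 2.40 + 2.79 + 1.77 + 0.53 + 1.46 + 1.77 = 12.46
Sum of the distinct covariances = 6.34
Var(T) = 12.46 + 2 × 6.34 = 25.14
α = (k/(k−1))·(1 − Σσ²ᵢ/Var(T)) = (7/6)·(1 − 12.46/25.14) = 0.588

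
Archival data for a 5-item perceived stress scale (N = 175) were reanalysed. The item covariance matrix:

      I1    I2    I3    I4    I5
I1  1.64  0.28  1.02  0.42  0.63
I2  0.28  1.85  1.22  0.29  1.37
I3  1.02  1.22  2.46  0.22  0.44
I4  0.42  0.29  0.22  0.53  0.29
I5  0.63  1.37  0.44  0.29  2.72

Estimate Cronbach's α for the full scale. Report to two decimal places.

α = 0.72

Σσ²ᵢ = 1.64 + 1.85 + 2.46 + 0.53 + 2.72 = 9.20
Sum of the distinct covariances = 6.18
σ²_total = 9.20 + 2 × 6.18 = 21.56
α = (k/(k−1))·(1 − Σσ²ᵢ/σ²_total) = (5/4)·(1 − 9.20/21.56) = 0.72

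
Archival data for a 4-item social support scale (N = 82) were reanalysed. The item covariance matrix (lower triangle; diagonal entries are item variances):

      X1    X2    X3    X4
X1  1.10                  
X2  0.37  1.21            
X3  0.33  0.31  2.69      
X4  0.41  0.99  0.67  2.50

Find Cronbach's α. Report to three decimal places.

ΣVar(i) = 1.10 + 1.21 + 2.69 + 2.50 = 7.50
Sum of the distinct covariances = 3.08
Var(T) = 7.50 + 2 × 3.08 = 13.66
α = (k/(k−1))·(1 − ΣVar(i)/Var(T)) = (4/3)·(1 − 7.50/13.66) = 0.601

α = 0.601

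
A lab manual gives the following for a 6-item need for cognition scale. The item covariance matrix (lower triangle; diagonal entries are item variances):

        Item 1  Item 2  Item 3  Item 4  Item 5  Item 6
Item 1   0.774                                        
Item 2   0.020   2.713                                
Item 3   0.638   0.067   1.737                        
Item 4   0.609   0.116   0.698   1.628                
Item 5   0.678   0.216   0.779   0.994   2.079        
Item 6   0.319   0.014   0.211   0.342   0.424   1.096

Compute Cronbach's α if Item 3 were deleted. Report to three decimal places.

α = 0.592

Remaining items: Item 1, Item 2, Item 4, Item 5, Item 6 (k = 5).
sum of item variances = 0.774 + 2.713 + 1.628 + 2.079 + 1.096 = 8.290
σ²_total = 8.290 + 2 × 3.732 = 15.754
α (item deleted) = (5/4)·(1 − 8.290/15.754) = 0.592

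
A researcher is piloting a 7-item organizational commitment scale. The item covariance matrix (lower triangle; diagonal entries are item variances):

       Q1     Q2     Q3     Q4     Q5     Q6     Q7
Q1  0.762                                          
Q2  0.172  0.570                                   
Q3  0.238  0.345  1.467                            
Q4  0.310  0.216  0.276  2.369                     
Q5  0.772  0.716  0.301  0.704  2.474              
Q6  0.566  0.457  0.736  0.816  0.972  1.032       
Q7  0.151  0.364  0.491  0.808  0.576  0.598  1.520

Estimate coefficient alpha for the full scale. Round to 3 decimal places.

sum of item variances = 0.762 + 0.570 + 1.467 + 2.369 + 2.474 + 1.032 + 1.520 = 10.194
Σ_{i<j} σ_ij = 10.585
σ²_total = 10.194 + 2 × 10.585 = 31.364
α = (k/(k−1))·(1 − sum of item variances/σ²_total) = (7/6)·(1 − 10.194/31.364) = 0.787

α = 0.787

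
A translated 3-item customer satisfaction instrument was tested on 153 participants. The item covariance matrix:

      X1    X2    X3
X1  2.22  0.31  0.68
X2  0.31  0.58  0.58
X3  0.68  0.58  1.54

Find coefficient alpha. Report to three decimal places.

Σσᵢ² = 2.22 + 0.58 + 1.54 = 4.34
Sum of the distinct covariances = 1.57
Var(T) = 4.34 + 2 × 1.57 = 7.48
α = (k/(k−1))·(1 − Σσᵢ²/Var(T)) = (3/2)·(1 − 4.34/7.48) = 0.630

coefficient alpha = 0.630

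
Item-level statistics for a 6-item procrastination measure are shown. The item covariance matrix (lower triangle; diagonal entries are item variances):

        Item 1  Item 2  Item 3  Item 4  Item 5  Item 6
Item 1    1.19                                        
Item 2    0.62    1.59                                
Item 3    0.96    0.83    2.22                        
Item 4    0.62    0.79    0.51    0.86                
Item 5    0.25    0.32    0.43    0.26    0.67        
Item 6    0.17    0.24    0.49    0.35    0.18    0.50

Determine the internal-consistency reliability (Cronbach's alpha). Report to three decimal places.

sum of item variances = 1.19 + 1.59 + 2.22 + 0.86 + 0.67 + 0.50 = 7.03
Sum of off-diagonal covariances = 7.02
σ²_T = 7.03 + 2 × 7.02 = 21.07
α = (k/(k−1))·(1 − sum of item variances/σ²_T) = (6/5)·(1 − 7.03/21.07) = 0.800

Cronbach's alpha = 0.800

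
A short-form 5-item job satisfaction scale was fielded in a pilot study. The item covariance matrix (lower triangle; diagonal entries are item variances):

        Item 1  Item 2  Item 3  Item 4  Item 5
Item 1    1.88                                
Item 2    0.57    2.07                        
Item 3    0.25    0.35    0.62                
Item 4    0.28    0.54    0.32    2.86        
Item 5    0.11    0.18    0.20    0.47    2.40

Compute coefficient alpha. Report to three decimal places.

ΣVar(i) = 1.88 + 2.07 + 0.62 + 2.86 + 2.40 = 9.83
Sum of the distinct covariances = 3.27
total variance = 9.83 + 2 × 3.27 = 16.37
α = (k/(k−1))·(1 − ΣVar(i)/total variance) = (5/4)·(1 − 9.83/16.37) = 0.499

coefficient alpha = 0.499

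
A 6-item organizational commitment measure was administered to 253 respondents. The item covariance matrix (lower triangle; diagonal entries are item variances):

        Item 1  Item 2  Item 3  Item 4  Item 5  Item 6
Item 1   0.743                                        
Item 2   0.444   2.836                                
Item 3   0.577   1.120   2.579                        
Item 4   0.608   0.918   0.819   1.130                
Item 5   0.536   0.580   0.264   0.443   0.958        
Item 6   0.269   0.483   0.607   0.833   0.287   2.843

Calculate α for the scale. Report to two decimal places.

α = 0.74

ΣVar(i) = 0.743 + 2.836 + 2.579 + 1.130 + 0.958 + 2.843 = 11.089
Sum of the distinct covariances = 8.788
total variance = 11.089 + 2 × 8.788 = 28.665
α = (k/(k−1))·(1 − ΣVar(i)/total variance) = (6/5)·(1 − 11.089/28.665) = 0.74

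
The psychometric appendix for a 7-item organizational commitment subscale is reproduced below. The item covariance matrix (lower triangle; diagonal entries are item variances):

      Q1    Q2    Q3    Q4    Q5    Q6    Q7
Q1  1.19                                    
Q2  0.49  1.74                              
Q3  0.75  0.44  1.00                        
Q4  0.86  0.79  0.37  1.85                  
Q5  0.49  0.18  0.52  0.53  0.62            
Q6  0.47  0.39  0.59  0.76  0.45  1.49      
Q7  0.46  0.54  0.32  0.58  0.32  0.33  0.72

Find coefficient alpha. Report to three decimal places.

α = 0.830

sum of item variances = 1.19 + 1.74 + 1.00 + 1.85 + 0.62 + 1.49 + 0.72 = 8.61
Sum of off-diagonal covariances = 10.63
total variance = 8.61 + 2 × 10.63 = 29.87
α = (k/(k−1))·(1 − sum of item variances/total variance) = (7/6)·(1 − 8.61/29.87) = 0.830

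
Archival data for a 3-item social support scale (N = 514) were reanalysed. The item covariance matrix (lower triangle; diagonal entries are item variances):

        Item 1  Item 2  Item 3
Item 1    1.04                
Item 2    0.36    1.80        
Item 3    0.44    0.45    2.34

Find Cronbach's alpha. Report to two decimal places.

α = 0.49

Σσ²ᵢ = 1.04 + 1.80 + 2.34 = 5.18
Sum of the distinct covariances = 1.25
Var(T) = 5.18 + 2 × 1.25 = 7.68
α = (k/(k−1))·(1 − Σσ²ᵢ/Var(T)) = (3/2)·(1 − 5.18/7.68) = 0.49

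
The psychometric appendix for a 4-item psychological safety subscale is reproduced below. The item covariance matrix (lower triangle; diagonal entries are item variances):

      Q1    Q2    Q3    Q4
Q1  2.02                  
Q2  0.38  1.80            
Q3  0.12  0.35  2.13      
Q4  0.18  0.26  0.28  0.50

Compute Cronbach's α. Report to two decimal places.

Cronbach's α = 0.44

ΣVar(i) = 2.02 + 1.80 + 2.13 + 0.50 = 6.45
Σ_{i<j} σ_ij = 1.57
σ²_T = 6.45 + 2 × 1.57 = 9.59
α = (k/(k−1))·(1 − ΣVar(i)/σ²_T) = (4/3)·(1 − 6.45/9.59) = 0.44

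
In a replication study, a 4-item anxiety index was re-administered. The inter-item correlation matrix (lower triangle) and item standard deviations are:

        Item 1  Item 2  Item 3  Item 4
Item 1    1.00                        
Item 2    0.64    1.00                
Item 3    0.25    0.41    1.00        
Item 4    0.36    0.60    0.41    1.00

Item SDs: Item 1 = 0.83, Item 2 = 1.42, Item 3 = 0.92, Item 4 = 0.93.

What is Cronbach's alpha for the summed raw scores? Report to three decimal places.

Σσ²ᵢ = 0.83² + 1.42² + 0.92² + 0.93² = 4.4166
Covariances σ_ij = r_ij · s_i · s_j:
  σ(Item 1,Item 2) = 0.64 × 0.83 × 1.42 = 0.7543
  σ(Item 1,Item 3) = 0.25 × 0.83 × 0.92 = 0.1909
  σ(Item 1,Item 4) = 0.36 × 0.83 × 0.93 = 0.2779
  σ(Item 2,Item 3) = 0.41 × 1.42 × 0.92 = 0.5356
  σ(Item 2,Item 4) = 0.60 × 1.42 × 0.93 = 0.7924
  σ(Item 3,Item 4) = 0.41 × 0.92 × 0.93 = 0.3508
σ²_T = Σσ²ᵢ + 2·Σσ_ij = 4.4166 + 2 × 2.9019 = 10.2204
α = (4/3)·(1 − 4.4166/10.2204) = 0.757

α = 0.757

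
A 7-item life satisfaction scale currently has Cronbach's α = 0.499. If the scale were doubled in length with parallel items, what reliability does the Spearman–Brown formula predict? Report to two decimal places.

Length factor m = 2
α' = m·α / (1 + (m−1)·α)
   = 2 × 0.499 / (1 + (2 − 1) × 0.499)
   = 0.9980 / 1.4990 = 0.67

predicted reliability = 0.67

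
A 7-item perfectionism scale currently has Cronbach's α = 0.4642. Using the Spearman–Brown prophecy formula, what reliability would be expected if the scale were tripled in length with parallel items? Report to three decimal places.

predicted reliability = 0.722

Length factor m = 3
α' = m·α / (1 + (m−1)·α)
   = 3 × 0.4642 / (1 + (3 − 1) × 0.4642)
   = 1.3926 / 1.9284 = 0.722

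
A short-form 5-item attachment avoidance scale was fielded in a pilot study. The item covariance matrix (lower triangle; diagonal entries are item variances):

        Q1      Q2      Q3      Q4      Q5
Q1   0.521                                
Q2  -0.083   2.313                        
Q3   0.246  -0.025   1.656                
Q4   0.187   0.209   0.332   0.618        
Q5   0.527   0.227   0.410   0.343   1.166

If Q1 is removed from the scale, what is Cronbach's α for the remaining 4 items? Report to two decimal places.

Remaining items: Q2, Q3, Q4, Q5 (k = 4).
ΣVar(i) = 2.313 + 1.656 + 0.618 + 1.166 = 5.753
Var(T) = 5.753 + 2 × 1.496 = 8.745
α (item deleted) = (4/3)·(1 − 5.753/8.745) = 0.46

Cronbach's α = 0.46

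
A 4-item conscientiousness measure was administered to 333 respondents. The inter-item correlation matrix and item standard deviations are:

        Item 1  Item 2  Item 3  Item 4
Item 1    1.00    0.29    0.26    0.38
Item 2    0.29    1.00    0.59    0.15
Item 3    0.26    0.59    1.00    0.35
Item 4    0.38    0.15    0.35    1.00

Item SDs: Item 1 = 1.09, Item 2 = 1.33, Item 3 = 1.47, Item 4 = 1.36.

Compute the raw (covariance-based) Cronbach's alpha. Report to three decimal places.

Σσ²ᵢ = 1.09² + 1.33² + 1.47² + 1.36² = 6.9675
Covariances σ_ij = r_ij · s_i · s_j:
  σ(Item 1,Item 2) = 0.29 × 1.09 × 1.33 = 0.4204
  σ(Item 1,Item 3) = 0.26 × 1.09 × 1.47 = 0.4166
  σ(Item 1,Item 4) = 0.38 × 1.09 × 1.36 = 0.5633
  σ(Item 2,Item 3) = 0.59 × 1.33 × 1.47 = 1.1535
  σ(Item 2,Item 4) = 0.15 × 1.33 × 1.36 = 0.2713
  σ(Item 3,Item 4) = 0.35 × 1.47 × 1.36 = 0.6997
σ²_T = Σσ²ᵢ + 2·Σσ_ij = 6.9675 + 2 × 3.5248 = 14.0171
α = (4/3)·(1 − 6.9675/14.0171) = 0.671

Cronbach's alpha = 0.671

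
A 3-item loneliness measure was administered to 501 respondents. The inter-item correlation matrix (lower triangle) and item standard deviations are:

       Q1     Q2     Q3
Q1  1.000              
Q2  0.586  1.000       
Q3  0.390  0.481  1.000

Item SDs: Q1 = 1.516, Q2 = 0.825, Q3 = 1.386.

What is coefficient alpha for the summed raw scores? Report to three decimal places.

α = 0.693

Σσ²ᵢ = 1.516² + 0.825² + 1.386² = 4.8999
Covariances σ_ij = r_ij · s_i · s_j:
  σ(Q1,Q2) = 0.586 × 1.516 × 0.825 = 0.7329
  σ(Q1,Q3) = 0.390 × 1.516 × 1.386 = 0.8195
  σ(Q2,Q3) = 0.481 × 0.825 × 1.386 = 0.5500
σ²_T = Σσ²ᵢ + 2·Σσ_ij = 4.8999 + 2 × 2.1024 = 9.1047
α = (3/2)·(1 − 4.8999/9.1047) = 0.693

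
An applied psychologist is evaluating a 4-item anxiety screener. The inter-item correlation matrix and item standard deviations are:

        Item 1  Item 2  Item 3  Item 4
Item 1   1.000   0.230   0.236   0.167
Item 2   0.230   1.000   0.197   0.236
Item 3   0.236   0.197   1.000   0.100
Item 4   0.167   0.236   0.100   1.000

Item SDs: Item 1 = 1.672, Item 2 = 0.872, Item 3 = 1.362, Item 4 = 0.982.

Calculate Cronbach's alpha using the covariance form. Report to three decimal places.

Cronbach's alpha = 0.467

Σσ²ᵢ = 1.672² + 0.872² + 1.362² + 0.982² = 6.3753
Covariances σ_ij = r_ij · s_i · s_j:
  σ(Item 1,Item 2) = 0.230 × 1.672 × 0.872 = 0.3353
  σ(Item 1,Item 3) = 0.236 × 1.672 × 1.362 = 0.5374
  σ(Item 1,Item 4) = 0.167 × 1.672 × 0.982 = 0.2742
  σ(Item 2,Item 3) = 0.197 × 0.872 × 1.362 = 0.2340
  σ(Item 2,Item 4) = 0.236 × 0.872 × 0.982 = 0.2021
  σ(Item 3,Item 4) = 0.100 × 1.362 × 0.982 = 0.1337
σ²_T = Σσ²ᵢ + 2·Σσ_ij = 6.3753 + 2 × 1.7167 = 9.8087
α = (4/3)·(1 − 6.3753/9.8087) = 0.467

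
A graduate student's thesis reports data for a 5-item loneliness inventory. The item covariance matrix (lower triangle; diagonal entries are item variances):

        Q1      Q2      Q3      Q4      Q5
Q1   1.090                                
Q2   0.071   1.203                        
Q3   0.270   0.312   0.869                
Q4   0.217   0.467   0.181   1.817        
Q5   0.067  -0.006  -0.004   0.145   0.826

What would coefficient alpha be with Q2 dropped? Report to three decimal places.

Remaining items: Q1, Q3, Q4, Q5 (k = 4).
Σσ²ᵢ = 1.090 + 0.869 + 1.817 + 0.826 = 4.602
total variance = 4.602 + 2 × 0.876 = 6.354
α (item deleted) = (4/3)·(1 − 4.602/6.354) = 0.368

coefficient alpha = 0.368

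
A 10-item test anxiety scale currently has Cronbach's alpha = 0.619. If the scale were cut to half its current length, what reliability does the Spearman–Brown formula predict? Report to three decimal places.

Length factor m = 1/2
α' = m·α / (1 − (1−m)·α)
   = 1/2 × 0.619 / (1 − (1 − 1/2) × 0.619)
   = 0.3095 / 0.6905 = 0.448

predicted reliability = 0.448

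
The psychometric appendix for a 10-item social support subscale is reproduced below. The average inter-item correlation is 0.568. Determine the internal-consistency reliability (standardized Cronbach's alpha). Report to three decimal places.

standardized Cronbach's alpha = 0.929

Standardized α = k·r̄ / (1 + (k−1)·r̄) = 10 × 0.568 / (1 + 9 × 0.568)
  = 5.6800 / 6.1120 = 0.929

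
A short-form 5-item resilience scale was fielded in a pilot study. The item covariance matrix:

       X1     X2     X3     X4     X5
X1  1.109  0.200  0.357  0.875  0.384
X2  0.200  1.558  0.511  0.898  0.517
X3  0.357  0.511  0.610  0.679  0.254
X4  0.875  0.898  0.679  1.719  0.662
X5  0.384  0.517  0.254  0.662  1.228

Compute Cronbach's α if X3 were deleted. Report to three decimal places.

Cronbach's α = 0.743

Remaining items: X1, X2, X4, X5 (k = 4).
Σσ²ᵢ = 1.109 + 1.558 + 1.719 + 1.228 = 5.614
Var(T) = 5.614 + 2 × 3.536 = 12.686
α (item deleted) = (4/3)·(1 − 5.614/12.686) = 0.743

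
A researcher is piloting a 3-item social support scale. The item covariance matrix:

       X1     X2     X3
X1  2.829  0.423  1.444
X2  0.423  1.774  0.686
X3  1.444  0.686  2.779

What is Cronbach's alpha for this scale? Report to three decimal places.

Σσᵢ² = 2.829 + 1.774 + 2.779 = 7.382
Σ_{i<j} σ_ij = 2.553
Var(T) = 7.382 + 2 × 2.553 = 12.488
α = (k/(k−1))·(1 − Σσᵢ²/Var(T)) = (3/2)·(1 − 7.382/12.488) = 0.613

Cronbach's alpha = 0.613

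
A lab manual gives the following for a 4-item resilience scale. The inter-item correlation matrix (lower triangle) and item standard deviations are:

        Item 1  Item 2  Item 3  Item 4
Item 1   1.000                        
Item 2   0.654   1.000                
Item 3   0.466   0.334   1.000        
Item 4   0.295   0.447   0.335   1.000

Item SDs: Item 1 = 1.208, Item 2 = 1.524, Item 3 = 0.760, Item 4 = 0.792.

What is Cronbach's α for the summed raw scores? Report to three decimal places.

Σσ²ᵢ = 1.208² + 1.524² + 0.760² + 0.792² = 4.9867
Covariances σ_ij = r_ij · s_i · s_j:
  σ(Item 1,Item 2) = 0.654 × 1.208 × 1.524 = 1.2040
  σ(Item 1,Item 3) = 0.466 × 1.208 × 0.760 = 0.4278
  σ(Item 1,Item 4) = 0.295 × 1.208 × 0.792 = 0.2822
  σ(Item 2,Item 3) = 0.334 × 1.524 × 0.760 = 0.3869
  σ(Item 2,Item 4) = 0.447 × 1.524 × 0.792 = 0.5395
  σ(Item 3,Item 4) = 0.335 × 0.760 × 0.792 = 0.2016
σ²_T = Σσ²ᵢ + 2·Σσ_ij = 4.9867 + 2 × 3.0420 = 11.0707
α = (4/3)·(1 − 4.9867/11.0707) = 0.733

α = 0.733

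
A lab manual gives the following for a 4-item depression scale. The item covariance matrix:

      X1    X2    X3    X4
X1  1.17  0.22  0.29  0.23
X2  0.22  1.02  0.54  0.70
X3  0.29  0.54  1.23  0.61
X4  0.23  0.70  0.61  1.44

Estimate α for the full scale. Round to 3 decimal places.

α = 0.688

sum of item variances = 1.17 + 1.02 + 1.23 + 1.44 = 4.86
Σ_{i<j} σ_ij = 2.59
σ²_total = 4.86 + 2 × 2.59 = 10.04
α = (k/(k−1))·(1 − sum of item variances/σ²_total) = (4/3)·(1 − 4.86/10.04) = 0.688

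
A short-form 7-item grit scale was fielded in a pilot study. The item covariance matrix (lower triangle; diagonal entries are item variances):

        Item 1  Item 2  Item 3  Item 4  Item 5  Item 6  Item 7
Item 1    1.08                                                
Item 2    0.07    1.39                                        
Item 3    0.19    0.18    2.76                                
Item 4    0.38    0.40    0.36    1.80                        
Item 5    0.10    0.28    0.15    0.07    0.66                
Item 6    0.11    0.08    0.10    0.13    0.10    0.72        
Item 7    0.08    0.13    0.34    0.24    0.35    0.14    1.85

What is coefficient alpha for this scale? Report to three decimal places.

α = 0.510

Σσᵢ² = 1.08 + 1.39 + 2.76 + 1.80 + 0.66 + 0.72 + 1.85 = 10.26
Sum of off-diagonal covariances = 3.98
total variance = 10.26 + 2 × 3.98 = 18.22
α = (k/(k−1))·(1 − Σσᵢ²/total variance) = (7/6)·(1 − 10.26/18.22) = 0.510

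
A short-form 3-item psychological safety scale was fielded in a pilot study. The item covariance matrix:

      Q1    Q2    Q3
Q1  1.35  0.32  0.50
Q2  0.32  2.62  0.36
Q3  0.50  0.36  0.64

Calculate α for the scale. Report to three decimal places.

α = 0.508

Σσ²ᵢ = 1.35 + 2.62 + 0.64 = 4.61
Sum of off-diagonal covariances = 1.18
σ²_total = 4.61 + 2 × 1.18 = 6.97
α = (k/(k−1))·(1 − Σσ²ᵢ/σ²_total) = (3/2)·(1 − 4.61/6.97) = 0.508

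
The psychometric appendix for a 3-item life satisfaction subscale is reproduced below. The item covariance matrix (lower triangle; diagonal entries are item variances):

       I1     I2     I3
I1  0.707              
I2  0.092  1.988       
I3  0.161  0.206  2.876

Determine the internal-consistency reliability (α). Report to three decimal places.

α = 0.212

sum of item variances = 0.707 + 1.988 + 2.876 = 5.571
Σ_{i<j} σ_ij = 0.459
σ²_total = 5.571 + 2 × 0.459 = 6.489
α = (k/(k−1))·(1 − sum of item variances/σ²_total) = (3/2)·(1 − 5.571/6.489) = 0.212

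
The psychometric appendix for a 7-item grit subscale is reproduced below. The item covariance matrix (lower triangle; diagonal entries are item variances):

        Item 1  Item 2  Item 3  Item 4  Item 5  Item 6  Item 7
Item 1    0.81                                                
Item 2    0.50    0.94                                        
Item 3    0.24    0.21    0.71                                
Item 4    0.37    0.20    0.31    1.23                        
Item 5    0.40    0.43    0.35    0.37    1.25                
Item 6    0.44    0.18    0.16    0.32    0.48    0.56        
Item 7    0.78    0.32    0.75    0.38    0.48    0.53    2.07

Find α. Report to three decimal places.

ΣVar(i) = 0.81 + 0.94 + 0.71 + 1.23 + 1.25 + 0.56 + 2.07 = 7.57
Sum of off-diagonal covariances = 8.20
σ²_T = 7.57 + 2 × 8.20 = 23.97
α = (k/(k−1))·(1 − ΣVar(i)/σ²_T) = (7/6)·(1 − 7.57/23.97) = 0.798

α = 0.798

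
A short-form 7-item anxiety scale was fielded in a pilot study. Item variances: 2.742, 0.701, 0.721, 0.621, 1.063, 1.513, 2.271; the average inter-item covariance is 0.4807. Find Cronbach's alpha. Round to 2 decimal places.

sum of item variances = 2.742 + 0.701 + 0.721 + 0.621 + 1.063 + 1.513 + 2.271 = 9.632
Sum of the 21 distinct covariances = 21 × 0.4807 = 10.0947
Var(T) = sum of item variances + 2·Σcov = 9.632 + 2 × 10.0947 = 29.8214
α = (7/6)·(1 − 9.632/29.8214) = 0.79

α = 0.79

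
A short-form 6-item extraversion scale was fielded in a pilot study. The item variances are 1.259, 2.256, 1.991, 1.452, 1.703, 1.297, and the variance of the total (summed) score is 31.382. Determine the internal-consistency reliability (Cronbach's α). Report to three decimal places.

Cronbach's α = 0.819

Σσ²ᵢ = 1.259 + 2.256 + 1.991 + 1.452 + 1.703 + 1.297 = 9.958
α = (k/(k−1))·(1 − Σσ²ᵢ/σ²_T) = (6/5)·(1 − 9.958/31.382) = 0.819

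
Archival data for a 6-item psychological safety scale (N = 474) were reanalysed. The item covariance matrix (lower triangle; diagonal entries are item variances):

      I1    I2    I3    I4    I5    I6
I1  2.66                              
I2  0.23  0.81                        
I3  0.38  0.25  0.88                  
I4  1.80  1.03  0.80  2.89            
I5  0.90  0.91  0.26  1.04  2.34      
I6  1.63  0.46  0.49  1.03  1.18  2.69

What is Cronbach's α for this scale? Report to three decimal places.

Σσ²ᵢ = 2.66 + 0.81 + 0.88 + 2.89 + 2.34 + 2.69 = 12.27
Sum of off-diagonal covariances = 12.39
σ²_T = 12.27 + 2 × 12.39 = 37.05
α = (k/(k−1))·(1 − Σσ²ᵢ/σ²_T) = (6/5)·(1 − 12.27/37.05) = 0.803

α = 0.803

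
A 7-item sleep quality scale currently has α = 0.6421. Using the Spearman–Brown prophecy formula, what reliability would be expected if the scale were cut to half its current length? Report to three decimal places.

Length factor m = 1/2
α' = m·α / (1 − (1−m)·α)
   = 1/2 × 0.6421 / (1 − (1 − 1/2) × 0.6421)
   = 0.3211 / 0.6789 = 0.473

predicted reliability = 0.473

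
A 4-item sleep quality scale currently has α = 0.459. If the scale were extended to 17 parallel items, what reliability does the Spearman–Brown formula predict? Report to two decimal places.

predicted reliability = 0.78

Length factor m = 17/4 = 4.2500
α' = m·α / (1 + (m−1)·α)
   = 17/4 × 0.459 / (1 + (17/4 − 1) × 0.459)
   = 1.9507 / 2.4918 = 0.78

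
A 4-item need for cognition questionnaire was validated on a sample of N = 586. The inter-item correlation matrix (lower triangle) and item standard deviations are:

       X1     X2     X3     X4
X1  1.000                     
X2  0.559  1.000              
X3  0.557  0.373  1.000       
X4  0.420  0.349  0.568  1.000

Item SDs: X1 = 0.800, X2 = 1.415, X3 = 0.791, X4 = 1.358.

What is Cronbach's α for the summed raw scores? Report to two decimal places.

α = 0.73

Σσ²ᵢ = 0.800² + 1.415² + 0.791² + 1.358² = 5.1121
Covariances σ_ij = r_ij · s_i · s_j:
  σ(X1,X2) = 0.559 × 0.800 × 1.415 = 0.6328
  σ(X1,X3) = 0.557 × 0.800 × 0.791 = 0.3525
  σ(X1,X4) = 0.420 × 0.800 × 1.358 = 0.4563
  σ(X2,X3) = 0.373 × 1.415 × 0.791 = 0.4175
  σ(X2,X4) = 0.349 × 1.415 × 1.358 = 0.6706
  σ(X3,X4) = 0.568 × 0.791 × 1.358 = 0.6101
σ²_T = Σσ²ᵢ + 2·Σσ_ij = 5.1121 + 2 × 3.1398 = 11.3917
α = (4/3)·(1 − 5.1121/11.3917) = 0.73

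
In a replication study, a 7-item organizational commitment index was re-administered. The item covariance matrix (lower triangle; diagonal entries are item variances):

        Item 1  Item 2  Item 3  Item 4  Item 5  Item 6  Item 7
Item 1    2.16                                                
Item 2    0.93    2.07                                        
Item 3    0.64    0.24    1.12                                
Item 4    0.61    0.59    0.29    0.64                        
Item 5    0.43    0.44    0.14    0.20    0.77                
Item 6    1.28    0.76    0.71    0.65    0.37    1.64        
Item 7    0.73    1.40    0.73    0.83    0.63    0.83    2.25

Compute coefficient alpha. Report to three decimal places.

Σσ²ᵢ = 2.16 + 2.07 + 1.12 + 0.64 + 0.77 + 1.64 + 2.25 = 10.65
Sum of off-diagonal covariances = 13.43
Var(T) = 10.65 + 2 × 13.43 = 37.51
α = (k/(k−1))·(1 − Σσ²ᵢ/Var(T)) = (7/6)·(1 − 10.65/37.51) = 0.835

coefficient alpha = 0.835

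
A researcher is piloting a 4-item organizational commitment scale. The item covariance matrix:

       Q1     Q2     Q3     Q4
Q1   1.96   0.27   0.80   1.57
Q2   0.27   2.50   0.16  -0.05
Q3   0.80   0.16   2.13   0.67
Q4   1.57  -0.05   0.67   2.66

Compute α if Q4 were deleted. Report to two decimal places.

Remaining items: Q1, Q2, Q3 (k = 3).
Σσᵢ² = 1.96 + 2.50 + 2.13 = 6.59
total variance = 6.59 + 2 × 1.23 = 9.05
α (item deleted) = (3/2)·(1 − 6.59/9.05) = 0.41

α = 0.41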